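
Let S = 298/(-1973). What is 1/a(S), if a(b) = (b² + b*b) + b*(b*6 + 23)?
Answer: -3892729/12812510 ≈ -0.30382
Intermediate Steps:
S = -298/1973 (S = 298*(-1/1973) = -298/1973 ≈ -0.15104)
a(b) = 2*b² + b*(23 + 6*b) (a(b) = (b² + b²) + b*(6*b + 23) = 2*b² + b*(23 + 6*b))
1/a(S) = 1/(-298*(23 + 8*(-298/1973))/1973) = 1/(-298*(23 - 2384/1973)/1973) = 1/(-298/1973*42995/1973) = 1/(-12812510/3892729) = -3892729/12812510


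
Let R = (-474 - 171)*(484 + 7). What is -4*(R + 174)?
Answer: 1266084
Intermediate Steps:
R = -316695 (R = -645*491 = -316695)
-4*(R + 174) = -4*(-316695 + 174) = -4*(-316521) = 1266084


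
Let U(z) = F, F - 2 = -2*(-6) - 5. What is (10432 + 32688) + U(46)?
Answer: 43129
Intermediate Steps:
F = 9 (F = 2 + (-2*(-6) - 5) = 2 + (12 - 5) = 2 + 7 = 9)
U(z) = 9
(10432 + 32688) + U(46) = (10432 + 32688) + 9 = 43120 + 9 = 43129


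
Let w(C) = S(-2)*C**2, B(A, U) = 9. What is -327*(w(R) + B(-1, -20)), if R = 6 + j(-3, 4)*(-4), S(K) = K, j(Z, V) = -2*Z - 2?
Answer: 62457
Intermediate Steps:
j(Z, V) = -2 - 2*Z
R = -10 (R = 6 + (-2 - 2*(-3))*(-4) = 6 + (-2 + 6)*(-4) = 6 + 4*(-4) = 6 - 16 = -10)
w(C) = -2*C**2
-327*(w(R) + B(-1, -20)) = -327*(-2*(-10)**2 + 9) = -327*(-2*100 + 9) = -327*(-200 + 9) = -327*(-191) = 62457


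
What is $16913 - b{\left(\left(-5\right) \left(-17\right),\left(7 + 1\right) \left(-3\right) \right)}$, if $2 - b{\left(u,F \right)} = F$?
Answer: $16887$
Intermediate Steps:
$b{\left(u,F \right)} = 2 - F$
$16913 - b{\left(\left(-5\right) \left(-17\right),\left(7 + 1\right) \left(-3\right) \right)} = 16913 - \left(2 - \left(7 + 1\right) \left(-3\right)\right) = 16913 - \left(2 - 8 \left(-3\right)\right) = 16913 - \left(2 - -24\right) = 16913 - \left(2 + 24\right) = 16913 - 26 = 16887$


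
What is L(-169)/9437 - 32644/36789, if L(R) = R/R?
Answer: -308024639/347177793 ≈ -0.88722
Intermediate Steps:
L(R) = 1
L(-169)/9437 - 32644/36789 = 1/9437 - 32644/36789 = -308024639/347177793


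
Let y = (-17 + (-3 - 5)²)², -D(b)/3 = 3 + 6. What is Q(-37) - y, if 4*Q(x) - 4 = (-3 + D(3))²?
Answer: -1983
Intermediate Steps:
D(b) = -27 (D(b) = -3*(3 + 6) = -3*9 = -27)
y = 2209 (y = (-17 + (-8)²)² = (-17 + 64)² = 47² = 2209)
Q(x) = 226 (Q(x) = 1 + (-3 - 27)²/4 = 1 + (¼)*(-30)² = 1 + (¼)*900 = 1 + 225 = 226)
Q(-37) - y = 226 - 1*2209 = 226 - 2209 = -1983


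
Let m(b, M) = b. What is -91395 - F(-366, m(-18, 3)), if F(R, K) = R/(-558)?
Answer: -8499796/93 ≈ -91396.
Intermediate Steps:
F(R, K) = -R/558 (F(R, K) = R*(-1/558) = -R/558)
-91395 - F(-366, m(-18, 3)) = -91395 - (-1)*(-366)/558 = -91395 - 1*61/93 = -91395 - 61/93 = -8499796/93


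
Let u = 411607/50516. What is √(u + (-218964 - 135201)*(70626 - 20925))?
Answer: I*√11229713718741236257/25258 ≈ 1.3267e+5*I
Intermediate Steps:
u = 411607/50516 (u = 411607*(1/50516) = 411607/50516 ≈ 8.1481)
√(u + (-218964 - 135201)*(70626 - 20925)) = √(411607/50516 + (-218964 - 135201)*(70626 - 20925)) = √(411607/50516 - 354165*49701) = √(411607/50516 - 17602354665) = √(-889200547845533/50516) = I*√11229713718741236257/25258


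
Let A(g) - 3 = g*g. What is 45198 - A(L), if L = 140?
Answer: 25595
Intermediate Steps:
A(g) = 3 + g² (A(g) = 3 + g*g = 3 + g²)
45198 - A(L) = 45198 - (3 + 140²) = 45198 - (3 + 19600) = 45198 - 1*19603 = 45198 - 19603 = 25595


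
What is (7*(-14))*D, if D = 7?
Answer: -686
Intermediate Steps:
(7*(-14))*D = (7*(-14))*7 = -98*7 = -686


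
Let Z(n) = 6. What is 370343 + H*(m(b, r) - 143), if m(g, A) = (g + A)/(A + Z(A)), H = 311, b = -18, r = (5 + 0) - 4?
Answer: 2275803/7 ≈ 3.2511e+5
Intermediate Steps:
r = 1 (r = 5 - 4 = 1)
m(g, A) = (A + g)/(6 + A) (m(g, A) = (g + A)/(A + 6) = (A + g)/(6 + A))
370343 + H*(m(b, r) - 143) = 370343 + 311*((1 - 18)/(6 + 1) - 143) = 370343 + 311*(-17/7 - 143) = 370343 + 311*(-1018/7) = 370343 - 316598/7 = 2275803/7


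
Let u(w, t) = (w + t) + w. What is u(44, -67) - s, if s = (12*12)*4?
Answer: -555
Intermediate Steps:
u(w, t) = t + 2*w (u(w, t) = (t + w) + w = t + 2*w)
s = 576 (s = 144*4 = 576)
u(44, -67) - s = (-67 + 2*44) - 1*576 = (-67 + 88) - 576 = 21 - 576 = -555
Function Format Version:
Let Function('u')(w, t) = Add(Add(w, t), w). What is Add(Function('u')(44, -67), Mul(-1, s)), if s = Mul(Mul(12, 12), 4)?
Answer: -555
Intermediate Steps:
Function('u')(w, t) = Add(t, Mul(2, w)) (Function('u')(w, t) = Add(Add(t, w), w) = Add(t, Mul(2, w)))
s = 576 (s = Mul(144, 4) = 576)
Add(Function('u')(44, -67), Mul(-1, s)) = Add(Add(-67, Mul(2, 44)), Mul(-1, 576)) = Add(Add(-67, 88), -576) = Add(21, -576) = -555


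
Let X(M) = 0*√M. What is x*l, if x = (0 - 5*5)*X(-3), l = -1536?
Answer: 0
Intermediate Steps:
X(M) = 0
x = 0 (x = (0 - 5*5)*0 = (0 - 25)*0 = -25*0 = 0)
x*l = 0*(-1536) = 0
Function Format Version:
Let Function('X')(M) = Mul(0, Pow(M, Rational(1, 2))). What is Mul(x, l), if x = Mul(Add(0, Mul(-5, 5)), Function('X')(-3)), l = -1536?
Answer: 0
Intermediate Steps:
Function('X')(M) = 0
x = 0 (x = Mul(Add(0, Mul(-5, 5)), 0) = Mul(Add(0, -25), 0) = Mul(-25, 0) = 0)
Mul(x, l) = Mul(0, -1536) = 0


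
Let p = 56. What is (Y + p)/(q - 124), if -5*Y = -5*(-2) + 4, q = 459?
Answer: 266/1675 ≈ 0.15881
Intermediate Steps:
Y = -14/5 (Y = -(-5*(-2) + 4)/5 = -(10 + 4)/5 = -1/5*14 = -14/5 ≈ -2.8000)
(Y + p)/(q - 124) = (-14/5 + 56)/(459 - 124) = (266/5)/335 = (266/5)*(1/335) = 266/1675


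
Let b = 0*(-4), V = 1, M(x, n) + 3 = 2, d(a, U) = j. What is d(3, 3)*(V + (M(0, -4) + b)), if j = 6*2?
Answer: 0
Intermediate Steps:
j = 12
d(a, U) = 12
M(x, n) = -1 (M(x, n) = -3 + 2 = -1)
b = 0
d(3, 3)*(V + (M(0, -4) + b)) = 12*(1 + (-1 + 0)) = 12*(1 - 1) = 12*0 = 0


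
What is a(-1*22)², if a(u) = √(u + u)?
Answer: -44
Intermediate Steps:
a(u) = √2*√u (a(u) = √(2*u) = √2*√u)
a(-1*22)² = (√2*√(-1*22))² = (√2*√(-22))² = (√2*(I*√22))² = (2*I*√11)² = -44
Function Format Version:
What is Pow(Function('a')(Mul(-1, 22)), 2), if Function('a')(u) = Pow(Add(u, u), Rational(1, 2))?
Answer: -44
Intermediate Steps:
Function('a')(u) = Mul(Pow(2, Rational(1, 2)), Pow(u, Rational(1, 2))) (Function('a')(u) = Pow(Mul(2, u), Rational(1, 2)) = Mul(Pow(2, Rational(1, 2)), Pow(u, Rational(1, 2))))
Pow(Function('a')(Mul(-1, 22)), 2) = Pow(Mul(Pow(2, Rational(1, 2)), Pow(Mul(-1, 22), Rational(1, 2))), 2) = Pow(Mul(Pow(2, Rational(1, 2)), Pow(-22, Rational(1, 2))), 2) = Pow(Mul(Pow(2, Rational(1, 2)), Mul(I, Pow(22, Rational(1, 2)))), 2) = Pow(Mul(2, I, Pow(11, Rational(1, 2))), 2) = -44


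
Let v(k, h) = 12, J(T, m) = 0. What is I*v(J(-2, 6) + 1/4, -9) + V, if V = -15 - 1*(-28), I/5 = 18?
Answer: 1093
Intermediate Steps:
I = 90 (I = 5*18 = 90)
V = 13 (V = -15 + 28 = 13)
I*v(J(-2, 6) + 1/4, -9) + V = 90*12 + 13 = 1080 + 13 = 1093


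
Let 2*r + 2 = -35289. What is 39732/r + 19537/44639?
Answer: -408244747/225050707 ≈ -1.8140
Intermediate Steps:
r = -35291/2 (r = -1 + (½)*(-35289) = -1 - 35289/2 = -35291/2 ≈ -17646.)
39732/r + 19537/44639 = 39732/(-35291/2) + 19537/44639 = 39732*(-2/35291) + 19537*(1/44639) = -79464/35291 + 2791/6377 = -408244747/225050707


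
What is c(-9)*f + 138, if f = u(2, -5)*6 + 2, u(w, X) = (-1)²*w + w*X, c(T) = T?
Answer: 552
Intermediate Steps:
u(w, X) = w + X*w (u(w, X) = 1*w + X*w = w + X*w)
f = -46 (f = (2*(1 - 5))*6 + 2 = (2*(-4))*6 + 2 = -8*6 + 2 = -48 + 2 = -46)
c(-9)*f + 138 = -9*(-46) + 138 = 414 + 138 = 552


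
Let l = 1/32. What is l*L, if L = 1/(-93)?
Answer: -1/2976 ≈ -0.00033602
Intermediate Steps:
L = -1/93 ≈ -0.010753
l = 1/32 ≈ 0.031250
l*L = (1/32)*(-1/93) = -1/2976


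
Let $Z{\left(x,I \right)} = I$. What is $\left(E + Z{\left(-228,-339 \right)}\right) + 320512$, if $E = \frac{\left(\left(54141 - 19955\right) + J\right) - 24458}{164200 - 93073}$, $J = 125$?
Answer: $\frac{22772954824}{71127} \approx 3.2017 \cdot 10^{5}$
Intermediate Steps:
$E = \frac{9853}{71127}$ ($E = \frac{\left(\left(54141 - 19955\right) + 125\right) - 24458}{164200 - 93073} = \frac{\left(34186 + 125\right) - 24458}{71127} = \left(34311 - 24458\right) \frac{1}{71127} = 9853 \cdot \frac{1}{71127} = \frac{9853}{71127} \approx 0.13853$)
$\left(E + Z{\left(-228,-339 \right)}\right) + 320512 = \left(\frac{9853}{71127} - 339\right) + 320512 = - \frac{24102200}{71127} + 320512 = \frac{22772954824}{71127}$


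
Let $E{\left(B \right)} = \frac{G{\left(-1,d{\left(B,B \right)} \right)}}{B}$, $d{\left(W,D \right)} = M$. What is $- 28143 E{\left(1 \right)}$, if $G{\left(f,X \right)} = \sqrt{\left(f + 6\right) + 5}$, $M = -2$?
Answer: $- 28143 \sqrt{10} \approx -88996.0$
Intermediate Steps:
$d{\left(W,D \right)} = -2$
$G{\left(f,X \right)} = \sqrt{11 + f}$ ($G{\left(f,X \right)} = \sqrt{\left(6 + f\right) + 5} = \sqrt{11 + f}$)
$E{\left(B \right)} = \frac{\sqrt{10}}{B}$ ($E{\left(B \right)} = \frac{\sqrt{11 - 1}}{B} = \frac{\sqrt{10}}{B}$)
$- 28143 E{\left(1 \right)} = - 28143 \frac{\sqrt{10}}{1} = - 28143 \sqrt{10} \cdot 1 = - 28143 \sqrt{10}$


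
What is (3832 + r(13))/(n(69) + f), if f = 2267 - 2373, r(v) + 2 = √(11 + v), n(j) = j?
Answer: -3830/37 - 2*√6/37 ≈ -103.65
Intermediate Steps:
r(v) = -2 + √(11 + v)
f = -106
(3832 + r(13))/(n(69) + f) = (3832 + (-2 + √(11 + 13)))/(69 - 106) = (3832 + (-2 + √24))/(-37) = (3832 + (-2 + 2*√6))*(-1/37) = (3830 + 2*√6)*(-1/37) = -3830/37 - 2*√6/37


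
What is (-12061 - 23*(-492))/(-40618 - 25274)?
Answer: 745/65892 ≈ 0.011306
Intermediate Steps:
(-12061 - 23*(-492))/(-40618 - 25274) = (-12061 + 11316)/(-65892) = -745*(-1/65892) = 745/65892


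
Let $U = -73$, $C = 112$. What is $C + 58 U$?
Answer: $-4122$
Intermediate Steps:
$C + 58 U = 112 + 58 \left(-73\right) = 112 - 4234 = -4122$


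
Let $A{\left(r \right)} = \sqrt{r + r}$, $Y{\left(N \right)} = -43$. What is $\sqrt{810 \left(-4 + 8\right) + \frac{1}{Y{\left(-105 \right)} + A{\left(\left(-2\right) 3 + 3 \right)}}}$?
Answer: $\sqrt{\frac{139319 - 3240 i \sqrt{6}}{43 - i \sqrt{6}}} \approx 56.921 - 1.0 \cdot 10^{-5} i$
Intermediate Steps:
$A{\left(r \right)} = \sqrt{2} \sqrt{r}$ ($A{\left(r \right)} = \sqrt{2 r} = \sqrt{2} \sqrt{r}$)
$\sqrt{810 \left(-4 + 8\right) + \frac{1}{Y{\left(-105 \right)} + A{\left(\left(-2\right) 3 + 3 \right)}}} = \sqrt{810 \left(-4 + 8\right) + \frac{1}{-43 + \sqrt{2} \sqrt{\left(-2\right) 3 + 3}}} = \sqrt{810 \cdot 4 + \frac{1}{-43 + \sqrt{2} \sqrt{-6 + 3}}} = \sqrt{3240 + \frac{1}{-43 + \sqrt{2} \sqrt{-3}}} = \sqrt{3240 + \frac{1}{-43 + \sqrt{2} i \sqrt{3}}} = \sqrt{3240 + \frac{1}{-43 + i \sqrt{6}}}$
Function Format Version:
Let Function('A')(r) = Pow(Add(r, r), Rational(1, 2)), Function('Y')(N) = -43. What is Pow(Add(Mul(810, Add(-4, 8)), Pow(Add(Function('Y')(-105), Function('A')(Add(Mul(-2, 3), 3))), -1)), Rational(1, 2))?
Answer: Pow(Mul(Pow(Add(43, Mul(-1, I, Pow(6, Rational(1, 2)))), -1), Add(139319, Mul(-3240, I, Pow(6, Rational(1, 2))))), Rational(1, 2)) ≈ Add(56.921, Mul(-0.e-5, I))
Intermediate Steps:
Function('A')(r) = Mul(Pow(2, Rational(1, 2)), Pow(r, Rational(1, 2))) (Function('A')(r) = Pow(Mul(2, r), Rational(1, 2)) = Mul(Pow(2, Rational(1, 2)), Pow(r, Rational(1, 2))))
Pow(Add(Mul(810, Add(-4, 8)), Pow(Add(Function('Y')(-105), Function('A')(Add(Mul(-2, 3), 3))), -1)), Rational(1, 2)) = Pow(Add(Mul(810, Add(-4, 8)), Pow(Add(-43, Mul(Pow(2, Rational(1, 2)), Pow(Add(Mul(-2, 3), 3), Rational(1, 2)))), -1)), Rational(1, 2)) = Pow(Add(Mul(810, 4), Pow(Add(-43, Mul(Pow(2, Rational(1, 2)), Pow(Add(-6, 3), Rational(1, 2)))), -1)), Rational(1, 2)) = Pow(Add(3240, Pow(Add(-43, Mul(Pow(2, Rational(1, 2)), Pow(-3, Rational(1, 2)))), -1)), Rational(1, 2)) = Pow(Add(3240, Pow(Add(-43, Mul(Pow(2, Rational(1, 2)), Mul(I, Pow(3, Rational(1, 2))))), -1)), Rational(1, 2)) = Pow(Add(3240, Pow(Add(-43, Mul(I, Pow(6, Rational(1, 2)))), -1)), Rational(1, 2))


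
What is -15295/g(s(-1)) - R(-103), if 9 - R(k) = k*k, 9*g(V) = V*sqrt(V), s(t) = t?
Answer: 10600 - 137655*I ≈ 10600.0 - 1.3766e+5*I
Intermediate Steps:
g(V) = V**(3/2)/9 (g(V) = (V*sqrt(V))/9 = V**(3/2)/9)
R(k) = 9 - k**2 (R(k) = 9 - k*k = 9 - k**2)
-15295/g(s(-1)) - R(-103) = -15295*9*I - (9 - 1*(-103)**2) = -15295*9*I - (9 - 1*10609) = -15295*9*I - (9 - 10609) = -137655*I - 1*(-10600) = -137655*I + 10600 = 10600 - 137655*I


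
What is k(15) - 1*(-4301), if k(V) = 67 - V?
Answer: 4353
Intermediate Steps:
k(15) - 1*(-4301) = (67 - 1*15) - 1*(-4301) = (67 - 15) + 4301 = 52 + 4301 = 4353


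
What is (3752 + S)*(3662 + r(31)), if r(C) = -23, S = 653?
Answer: 16029795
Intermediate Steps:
(3752 + S)*(3662 + r(31)) = (3752 + 653)*(3662 - 23) = 4405*3639 = 16029795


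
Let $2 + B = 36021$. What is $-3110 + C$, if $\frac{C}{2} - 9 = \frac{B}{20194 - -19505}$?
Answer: $- \frac{122677270}{39699} \approx -3090.2$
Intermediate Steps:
$B = 36019$ ($B = -2 + 36021 = 36019$)
$C = \frac{786620}{39699}$ ($C = 18 + 2 \frac{36019}{20194 - -19505} = 18 + 2 \frac{36019}{20194 + 19505} = 18 + 2 \cdot \frac{36019}{39699} = 18 + \frac{72038}{39699} = \frac{786620}{39699} \approx 19.815$)
$-3110 + C = -3110 + \frac{786620}{39699} = - \frac{122677270}{39699}$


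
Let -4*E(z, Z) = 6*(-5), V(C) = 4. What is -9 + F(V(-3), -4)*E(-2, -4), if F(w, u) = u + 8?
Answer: 21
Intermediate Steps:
E(z, Z) = 15/2 (E(z, Z) = -3*(-5)/2 = -1/4*(-30) = 15/2)
F(w, u) = 8 + u
-9 + F(V(-3), -4)*E(-2, -4) = -9 + (8 - 4)*(15/2) = -9 + 4*(15/2) = -9 + 30 = 21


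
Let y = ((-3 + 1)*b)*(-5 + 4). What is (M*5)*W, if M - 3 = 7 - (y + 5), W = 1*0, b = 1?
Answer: 0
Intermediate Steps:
y = 2 (y = ((-3 + 1)*1)*(-5 + 4) = -2*1*(-1) = -2*(-1) = 2)
W = 0
M = 3 (M = 3 + (7 - (2 + 5)) = 3 + (7 - 1*7) = 3 + (7 - 7) = 3 + 0 = 3)
(M*5)*W = (3*5)*0 = 15*0 = 0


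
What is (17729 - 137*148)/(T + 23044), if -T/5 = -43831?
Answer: -283/26911 ≈ -0.010516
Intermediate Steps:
T = 219155 (T = -5*(-43831) = 219155)
(17729 - 137*148)/(T + 23044) = (17729 - 137*148)/(219155 + 23044) = (17729 - 20276)/242199 = -2547*1/242199 = -283/26911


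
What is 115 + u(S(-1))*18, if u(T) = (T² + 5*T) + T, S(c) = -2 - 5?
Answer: 241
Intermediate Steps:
S(c) = -7
u(T) = T² + 6*T
115 + u(S(-1))*18 = 115 - 7*(6 - 7)*18 = 115 - 7*(-1)*18 = 115 + 7*18 = 115 + 126 = 241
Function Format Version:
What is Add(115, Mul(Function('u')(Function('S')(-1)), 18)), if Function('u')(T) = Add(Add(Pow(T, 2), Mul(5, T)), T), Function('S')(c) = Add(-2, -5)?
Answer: 241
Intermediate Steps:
Function('S')(c) = -7
Function('u')(T) = Add(Pow(T, 2), Mul(6, T))
Add(115, Mul(Function('u')(Function('S')(-1)), 18)) = Add(115, Mul(Mul(-7, Add(6, -7)), 18)) = Add(115, Mul(Mul(-7, -1), 18)) = Add(115, Mul(7, 18)) = Add(115, 126) = 241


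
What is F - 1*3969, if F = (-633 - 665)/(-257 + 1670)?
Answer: -5609495/1413 ≈ -3969.9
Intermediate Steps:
F = -1298/1413 ≈ -0.91861
F - 1*3969 = -1298/1413 - 1*3969 = -1298/1413 - 3969 = -5609495/1413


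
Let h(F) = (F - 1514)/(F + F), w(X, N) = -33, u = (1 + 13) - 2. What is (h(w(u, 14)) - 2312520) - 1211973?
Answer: -232614991/66 ≈ -3.5245e+6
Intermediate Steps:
u = 12 (u = 14 - 2 = 12)
h(F) = (-1514 + F)/(2*F) (h(F) = (-1514 + F)/((2*F)) = (-1514 + F)*(1/(2*F)) = (-1514 + F)/(2*F))
(h(w(u, 14)) - 2312520) - 1211973 = ((1/2)*(-1514 - 33)/(-33) - 2312520) - 1211973 = ((1/2)*(-1/33)*(-1547) - 2312520) - 1211973 = (1547/66 - 2312520) - 1211973 = -152624773/66 - 1211973 = -232614991/66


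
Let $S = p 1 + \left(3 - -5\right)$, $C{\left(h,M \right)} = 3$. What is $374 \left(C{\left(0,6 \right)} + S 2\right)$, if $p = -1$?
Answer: $6358$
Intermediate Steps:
$S = 7$ ($S = \left(-1\right) 1 + \left(3 - -5\right) = -1 + \left(3 + 5\right) = -1 + 8 = 7$)
$374 \left(C{\left(0,6 \right)} + S 2\right) = 374 \left(3 + 7 \cdot 2\right) = 374 \left(3 + 14\right) = 374 \cdot 17 = 6358$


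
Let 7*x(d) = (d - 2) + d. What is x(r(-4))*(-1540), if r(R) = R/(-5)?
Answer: 88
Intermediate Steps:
r(R) = -R/5 (r(R) = R*(-1/5) = -R/5)
x(d) = -2/7 + 2*d/7 (x(d) = ((d - 2) + d)/7 = ((-2 + d) + d)/7 = (-2 + 2*d)/7 = -2/7 + 2*d/7)
x(r(-4))*(-1540) = (-2/7 + 2*(-1/5*(-4))/7)*(-1540) = (-2/7 + (2/7)*(4/5))*(-1540) = (-2/7 + 8/35)*(-1540) = -2/35*(-1540) = 88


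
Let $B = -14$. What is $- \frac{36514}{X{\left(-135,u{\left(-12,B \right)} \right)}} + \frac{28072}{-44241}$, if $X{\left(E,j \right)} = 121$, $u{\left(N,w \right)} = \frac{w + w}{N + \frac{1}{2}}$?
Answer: $- \frac{1618812586}{5353161} \approx -302.4$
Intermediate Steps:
$u{\left(N,w \right)} = \frac{2 w}{\frac{1}{2} + N}$ ($u{\left(N,w \right)} = \frac{2 w}{N + \frac{1}{2}} = \frac{2 w}{\frac{1}{2} + N}$)
$- \frac{36514}{X{\left(-135,u{\left(-12,B \right)} \right)}} + \frac{28072}{-44241} = - \frac{36514}{121} + \frac{28072}{-44241} = \left(-36514\right) \frac{1}{121} + 28072 \left(- \frac{1}{44241}\right) = - \frac{36514}{121} - \frac{28072}{44241} = - \frac{1618812586}{5353161}$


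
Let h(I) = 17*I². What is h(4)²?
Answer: 73984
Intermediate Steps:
h(4)² = (17*4²)² = (17*16)² = 272² = 73984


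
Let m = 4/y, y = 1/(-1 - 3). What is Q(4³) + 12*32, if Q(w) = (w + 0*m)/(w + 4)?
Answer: 6544/17 ≈ 384.94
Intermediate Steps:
y = -¼ (y = 1/(-4) = -¼ ≈ -0.25000)
m = -16 (m = 4/(-¼) = 4*(-4) = -16)
Q(w) = w/(4 + w) (Q(w) = (w + 0*(-16))/(w + 4) = (w + 0)/(4 + w) = w/(4 + w))
Q(4³) + 12*32 = 4³/(4 + 4³) + 12*32 = 64/(4 + 64) + 384 = 64/68 + 384 = 64*(1/68) + 384 = 16/17 + 384 = 6544/17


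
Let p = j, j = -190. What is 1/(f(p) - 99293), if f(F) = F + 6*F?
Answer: -1/100623 ≈ -9.9381e-6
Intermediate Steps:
p = -190
f(F) = 7*F
1/(f(p) - 99293) = 1/(7*(-190) - 99293) = 1/(-1330 - 99293) = 1/(-100623) = -1/100623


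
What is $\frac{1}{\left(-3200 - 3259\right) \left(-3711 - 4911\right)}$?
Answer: $\frac{1}{55689498} \approx 1.7957 \cdot 10^{-8}$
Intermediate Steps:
$\frac{1}{\left(-3200 - 3259\right) \left(-3711 - 4911\right)} = \frac{1}{\left(-6459\right) \left(-8622\right)} = \frac{1}{55689498}$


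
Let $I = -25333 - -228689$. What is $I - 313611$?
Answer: $-110255$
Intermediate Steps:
$I = 203356$ ($I = -25333 + 228689 = 203356$)
$I - 313611 = 203356 - 313611 = -110255$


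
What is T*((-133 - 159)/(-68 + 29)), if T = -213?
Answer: -20732/13 ≈ -1594.8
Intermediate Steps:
T*((-133 - 159)/(-68 + 29)) = -213*(-133 - 159)/(-68 + 29) = -(-62196)/(-39) = -(-62196)*(-1)/39 = -213*292/39 = -20732/13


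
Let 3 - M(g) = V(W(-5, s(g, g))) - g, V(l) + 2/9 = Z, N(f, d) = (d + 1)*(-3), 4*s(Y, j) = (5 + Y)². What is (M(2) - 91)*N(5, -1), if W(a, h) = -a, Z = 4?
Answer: 0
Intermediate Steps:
s(Y, j) = (5 + Y)²/4
N(f, d) = -3 - 3*d (N(f, d) = (1 + d)*(-3) = -3 - 3*d)
V(l) = 34/9 (V(l) = -2/9 + 4 = 34/9)
M(g) = -7/9 + g (M(g) = 3 - (34/9 - g) = 3 + (-34/9 + g) = -7/9 + g)
(M(2) - 91)*N(5, -1) = ((-7/9 + 2) - 91)*(-3 - 3*(-1)) = (11/9 - 91)*(-3 + 3) = -808/9*0 = 0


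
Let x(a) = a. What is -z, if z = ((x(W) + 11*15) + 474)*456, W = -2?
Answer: -290472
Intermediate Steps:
z = 290472 (z = ((-2 + 11*15) + 474)*456 = ((-2 + 165) + 474)*456 = (163 + 474)*456 = 637*456 = 290472)
-z = -1*290472 = -290472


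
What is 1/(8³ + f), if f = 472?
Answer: 1/984 ≈ 0.0010163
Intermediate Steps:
1/(8³ + f) = 1/(8³ + 472) = 1/(512 + 472) = 1/984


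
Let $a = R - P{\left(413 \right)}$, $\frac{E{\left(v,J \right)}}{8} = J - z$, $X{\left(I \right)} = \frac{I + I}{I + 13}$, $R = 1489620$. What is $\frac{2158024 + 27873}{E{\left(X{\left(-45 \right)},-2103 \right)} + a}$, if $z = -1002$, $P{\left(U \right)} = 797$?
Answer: $\frac{2185897}{1480015} \approx 1.4769$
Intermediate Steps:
$X{\left(I \right)} = \frac{2 I}{13 + I}$
$E{\left(v,J \right)} = 8016 + 8 J$ ($E{\left(v,J \right)} = 8 \left(J - -1002\right) = 8 \left(J + 1002\right) = 8 \left(1002 + J\right) = 8016 + 8 J$)
$a = 1488823$ ($a = 1489620 - 797 = 1488823$)
$\frac{2158024 + 27873}{E{\left(X{\left(-45 \right)},-2103 \right)} + a} = \frac{2158024 + 27873}{\left(8016 + 8 \left(-2103\right)\right) + 1488823} = \frac{2185897}{\left(8016 - 16824\right) + 1488823} = \frac{2185897}{-8808 + 1488823} = \frac{2185897}{1480015}$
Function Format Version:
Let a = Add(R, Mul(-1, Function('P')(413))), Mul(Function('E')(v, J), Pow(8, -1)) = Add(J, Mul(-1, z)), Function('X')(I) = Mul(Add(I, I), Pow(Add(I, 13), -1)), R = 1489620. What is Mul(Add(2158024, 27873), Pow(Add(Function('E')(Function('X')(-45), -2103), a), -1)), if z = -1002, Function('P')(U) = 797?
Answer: Rational(2185897, 1480015) ≈ 1.4769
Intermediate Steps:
Function('X')(I) = Mul(2, I, Pow(Add(13, I), -1)) (Function('X')(I) = Mul(Mul(2, I), Pow(Add(13, I), -1)) = Mul(2, I, Pow(Add(13, I), -1)))
Function('E')(v, J) = Add(8016, Mul(8, J)) (Function('E')(v, J) = Mul(8, Add(J, Mul(-1, -1002))) = Mul(8, Add(J, 1002)) = Mul(8, Add(1002, J)) = Add(8016, Mul(8, J)))
a = 1488823 (a = Add(1489620, Mul(-1, 797)) = Add(1489620, -797) = 1488823)
Mul(Add(2158024, 27873), Pow(Add(Function('E')(Function('X')(-45), -2103), a), -1)) = Mul(Add(2158024, 27873), Pow(Add(Add(8016, Mul(8, -2103)), 1488823), -1)) = Mul(2185897, Pow(Add(Add(8016, -16824), 1488823), -1)) = Mul(2185897, Pow(Add(-8808, 1488823), -1)) = Mul(2185897, Pow(1480015, -1)) = Mul(2185897, Rational(1, 1480015)) = Rational(2185897, 1480015)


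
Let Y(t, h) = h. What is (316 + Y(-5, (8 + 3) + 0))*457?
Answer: 149439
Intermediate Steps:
(316 + Y(-5, (8 + 3) + 0))*457 = (316 + ((8 + 3) + 0))*457 = (316 + (11 + 0))*457 = (316 + 11)*457 = 327*457 = 149439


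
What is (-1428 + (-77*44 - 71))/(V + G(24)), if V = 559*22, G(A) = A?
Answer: -4887/12322 ≈ -0.39661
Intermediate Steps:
V = 12298
(-1428 + (-77*44 - 71))/(V + G(24)) = (-1428 + (-77*44 - 71))/(12298 + 24) = (-1428 + (-3388 - 71))/12322 = (-1428 - 3459)*(1/12322) = -4887*1/12322 = -4887/12322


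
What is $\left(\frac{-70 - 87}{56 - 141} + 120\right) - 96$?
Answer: $\frac{2197}{85} \approx 25.847$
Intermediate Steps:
$\left(\frac{-70 - 87}{56 - 141} + 120\right) - 96 = \left(- \frac{157}{-85} + 120\right) - 96 = \left(\left(-157\right) \left(- \frac{1}{85}\right) + 120\right) - 96 = \left(\frac{157}{85} + 120\right) - 96 = \frac{10357}{85} - 96 = \frac{2197}{85}$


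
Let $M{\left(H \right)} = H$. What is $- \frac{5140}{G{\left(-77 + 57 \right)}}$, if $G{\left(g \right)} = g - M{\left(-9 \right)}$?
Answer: $\frac{5140}{11} \approx 467.27$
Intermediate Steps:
$G{\left(g \right)} = 9 + g$ ($G{\left(g \right)} = g - -9 = g + 9 = 9 + g$)
$- \frac{5140}{G{\left(-77 + 57 \right)}} = - \frac{5140}{9 + \left(-77 + 57\right)} = - \frac{5140}{9 - 20} = - \frac{5140}{-11} = \left(-5140\right) \left(- \frac{1}{11}\right) = \frac{5140}{11}$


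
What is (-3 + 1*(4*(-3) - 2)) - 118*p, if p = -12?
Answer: 1399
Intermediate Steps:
(-3 + 1*(4*(-3) - 2)) - 118*p = (-3 + 1*(4*(-3) - 2)) - 118*(-12) = (-3 + 1*(-12 - 2)) + 1416 = (-3 + 1*(-14)) + 1416 = (-3 - 14) + 1416 = -17 + 1416 = 1399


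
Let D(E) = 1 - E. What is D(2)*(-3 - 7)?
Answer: 10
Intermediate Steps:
D(2)*(-3 - 7) = (1 - 1*2)*(-3 - 7) = (1 - 2)*(-10) = -1*(-10) = 10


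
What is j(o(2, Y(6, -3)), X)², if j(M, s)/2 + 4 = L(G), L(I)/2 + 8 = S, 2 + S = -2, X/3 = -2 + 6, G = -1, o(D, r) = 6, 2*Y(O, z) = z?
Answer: 3136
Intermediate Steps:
Y(O, z) = z/2
X = 12 (X = 3*(-2 + 6) = 3*4 = 12)
S = -4 (S = -2 - 2 = -4)
L(I) = -24 (L(I) = -16 + 2*(-4) = -16 - 8 = -24)
j(M, s) = -56 (j(M, s) = -8 + 2*(-24) = -8 - 48 = -56)
j(o(2, Y(6, -3)), X)² = (-56)² = 3136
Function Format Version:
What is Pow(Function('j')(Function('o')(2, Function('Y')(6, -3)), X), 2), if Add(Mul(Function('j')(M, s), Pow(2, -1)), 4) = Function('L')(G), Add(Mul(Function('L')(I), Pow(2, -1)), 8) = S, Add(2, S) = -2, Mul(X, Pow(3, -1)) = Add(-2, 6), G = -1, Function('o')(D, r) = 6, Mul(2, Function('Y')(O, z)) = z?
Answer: 3136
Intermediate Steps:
Function('Y')(O, z) = Mul(Rational(1, 2), z)
X = 12 (X = Mul(3, Add(-2, 6)) = Mul(3, 4) = 12)
S = -4 (S = Add(-2, -2) = -4)
Function('L')(I) = -24 (Function('L')(I) = Add(-16, Mul(2, -4)) = Add(-16, -8) = -24)
Function('j')(M, s) = -56 (Function('j')(M, s) = Add(-8, Mul(2, -24)) = Add(-8, -48) = -56)
Pow(Function('j')(Function('o')(2, Function('Y')(6, -3)), X), 2) = Pow(-56, 2) = 3136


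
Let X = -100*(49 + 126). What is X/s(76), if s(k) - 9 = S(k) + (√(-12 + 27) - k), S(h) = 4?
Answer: 183750/659 + 8750*√15/1977 ≈ 295.97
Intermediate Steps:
X = -17500 (X = -100*175 = -17500)
s(k) = 13 + √15 - k (s(k) = 9 + (4 + (√(-12 + 27) - k)) = 9 + (4 + (√15 - k)) = 9 + (4 + √15 - k) = 13 + √15 - k)
X/s(76) = -17500/(13 + √15 - 1*76) = -17500/(13 + √15 - 76) = -17500/(-63 + √15)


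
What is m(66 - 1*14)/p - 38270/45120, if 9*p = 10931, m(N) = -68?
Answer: -2623193/2901216 ≈ -0.90417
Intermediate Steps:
p = 10931/9 (p = (1/9)*10931 = 10931/9 ≈ 1214.6)
m(66 - 1*14)/p - 38270/45120 = -68/10931/9 - 38270/45120 = -68*9/10931 - 38270*1/45120 = -36/643 - 3827/4512 = -2623193/2901216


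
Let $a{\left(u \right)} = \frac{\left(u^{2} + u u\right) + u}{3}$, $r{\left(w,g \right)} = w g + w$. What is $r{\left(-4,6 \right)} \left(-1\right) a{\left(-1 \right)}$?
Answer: $\frac{28}{3} \approx 9.3333$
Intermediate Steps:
$r{\left(w,g \right)} = w + g w$ ($r{\left(w,g \right)} = g w + w = w + g w$)
$a{\left(u \right)} = \frac{u}{3} + \frac{2 u^{2}}{3}$ ($a{\left(u \right)} = \left(\left(u^{2} + u^{2}\right) + u\right) \frac{1}{3} = \left(2 u^{2} + u\right) \frac{1}{3} = \left(u + 2 u^{2}\right) \frac{1}{3} = \frac{u}{3} + \frac{2 u^{2}}{3}$)
$r{\left(-4,6 \right)} \left(-1\right) a{\left(-1 \right)} = - 4 \left(1 + 6\right) \left(-1\right) \frac{1}{3} \left(-1\right) \left(1 + 2 \left(-1\right)\right) = \left(-4\right) 7 \left(-1\right) \frac{1}{3} \left(-1\right) \left(1 - 2\right) = \left(-28\right) \left(-1\right) \frac{1}{3} \left(-1\right) \left(-1\right) = 28 \cdot \frac{1}{3} = \frac{28}{3}$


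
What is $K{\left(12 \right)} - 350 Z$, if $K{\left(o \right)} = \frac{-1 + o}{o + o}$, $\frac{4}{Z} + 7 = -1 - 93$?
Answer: $\frac{34711}{2424} \approx 14.32$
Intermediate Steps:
$Z = - \frac{4}{101}$ ($Z = \frac{4}{-7 - 94} = \frac{4}{-101} = 4 \left(- \frac{1}{101}\right) = - \frac{4}{101} \approx -0.039604$)
$K{\left(o \right)} = \frac{-1 + o}{2 o}$
$K{\left(12 \right)} - 350 Z = \frac{-1 + 12}{2 \cdot 12} - - \frac{1400}{101} = \frac{1}{2} \cdot \frac{1}{12} \cdot 11 + \frac{1400}{101} = \frac{11}{24} + \frac{1400}{101} = \frac{34711}{2424}$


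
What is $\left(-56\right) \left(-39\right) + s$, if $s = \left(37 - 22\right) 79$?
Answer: $3369$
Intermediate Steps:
$s = 1185$ ($s = 15 \cdot 79 = 1185$)
$\left(-56\right) \left(-39\right) + s = \left(-56\right) \left(-39\right) + 1185 = 2184 + 1185 = 3369$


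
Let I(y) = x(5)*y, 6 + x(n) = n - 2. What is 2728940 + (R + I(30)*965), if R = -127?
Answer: 2641963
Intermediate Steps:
x(n) = -8 + n (x(n) = -6 + (n - 2) = -6 + (-2 + n) = -8 + n)
I(y) = -3*y (I(y) = (-8 + 5)*y = -3*y)
2728940 + (R + I(30)*965) = 2728940 + (-127 - 3*30*965) = 2728940 + (-127 - 90*965) = 2728940 + (-127 - 86850) = 2728940 - 86977 = 2641963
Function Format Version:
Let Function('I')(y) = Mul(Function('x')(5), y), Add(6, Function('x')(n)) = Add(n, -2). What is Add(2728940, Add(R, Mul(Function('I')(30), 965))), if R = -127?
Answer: 2641963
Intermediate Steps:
Function('x')(n) = Add(-8, n) (Function('x')(n) = Add(-6, Add(n, -2)) = Add(-6, Add(-2, n)) = Add(-8, n))
Function('I')(y) = Mul(-3, y) (Function('I')(y) = Mul(Add(-8, 5), y) = Mul(-3, y))
Add(2728940, Add(R, Mul(Function('I')(30), 965))) = Add(2728940, Add(-127, Mul(Mul(-3, 30), 965))) = Add(2728940, Add(-127, Mul(-90, 965))) = Add(2728940, Add(-127, -86850)) = Add(2728940, -86977) = 2641963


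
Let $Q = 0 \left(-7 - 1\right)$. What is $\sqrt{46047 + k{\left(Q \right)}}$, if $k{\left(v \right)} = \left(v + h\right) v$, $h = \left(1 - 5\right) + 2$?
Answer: $\sqrt{46047} \approx 214.59$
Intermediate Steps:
$h = -2$ ($h = -4 + 2 = -2$)
$Q = 0$ ($Q = 0 \left(-8\right) = 0$)
$k{\left(v \right)} = v \left(-2 + v\right)$ ($k{\left(v \right)} = \left(v - 2\right) v = \left(-2 + v\right) v = v \left(-2 + v\right)$)
$\sqrt{46047 + k{\left(Q \right)}} = \sqrt{46047 + 0 \left(-2 + 0\right)} = \sqrt{46047 + 0 \left(-2\right)} = \sqrt{46047 + 0} = \sqrt{46047}$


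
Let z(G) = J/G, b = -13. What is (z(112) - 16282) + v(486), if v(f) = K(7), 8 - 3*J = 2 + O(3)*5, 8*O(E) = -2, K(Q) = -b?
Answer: -21865507/1344 ≈ -16269.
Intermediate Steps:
K(Q) = 13 (K(Q) = -1*(-13) = 13)
O(E) = -¼ (O(E) = (⅛)*(-2) = -¼)
J = 29/12 (J = 8/3 - (2 - ¼*5)/3 = 8/3 - (2 - 5/4)/3 = 8/3 - ⅓*¾ = 8/3 - ¼ = 29/12 ≈ 2.4167)
v(f) = 13
z(G) = 29/(12*G)
(z(112) - 16282) + v(486) = ((29/12)/112 - 16282) + 13 = ((29/12)*(1/112) - 16282) + 13 = (29/1344 - 16282) + 13 = -21882979/1344 + 13 = -21865507/1344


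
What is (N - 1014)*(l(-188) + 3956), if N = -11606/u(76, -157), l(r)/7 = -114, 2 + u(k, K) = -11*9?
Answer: -286771664/101 ≈ -2.8393e+6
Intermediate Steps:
u(k, K) = -101 (u(k, K) = -2 - 11*9 = -2 - 99 = -101)
l(r) = -798 (l(r) = 7*(-114) = -798)
N = 11606/101 (N = -11606/(-101) = -11606*(-1/101) = 11606/101 ≈ 114.91)
(N - 1014)*(l(-188) + 3956) = (11606/101 - 1014)*(-798 + 3956) = -90808/101*3158 = -286771664/101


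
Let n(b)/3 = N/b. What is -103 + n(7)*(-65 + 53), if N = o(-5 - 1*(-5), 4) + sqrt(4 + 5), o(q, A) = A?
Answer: -139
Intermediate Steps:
N = 7 (N = 4 + sqrt(4 + 5) = 4 + sqrt(9) = 4 + 3 = 7)
n(b) = 21/b (n(b) = 3*(7/b) = 21/b)
-103 + n(7)*(-65 + 53) = -103 + (21/7)*(-65 + 53) = -103 + (21*(1/7))*(-12) = -103 + 3*(-12) = -103 - 36 = -139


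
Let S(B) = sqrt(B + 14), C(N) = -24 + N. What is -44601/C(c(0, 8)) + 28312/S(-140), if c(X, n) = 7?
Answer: 44601/17 - 14156*I*sqrt(14)/21 ≈ 2623.6 - 2522.2*I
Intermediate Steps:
S(B) = sqrt(14 + B)
-44601/C(c(0, 8)) + 28312/S(-140) = -44601/(-24 + 7) + 28312/(sqrt(14 - 140)) = -44601/(-17) + 28312/(sqrt(-126)) = -44601*(-1/17) + 28312/((3*I*sqrt(14))) = 44601/17 + 28312*(-I*sqrt(14)/42) = 44601/17 - 14156*I*sqrt(14)/21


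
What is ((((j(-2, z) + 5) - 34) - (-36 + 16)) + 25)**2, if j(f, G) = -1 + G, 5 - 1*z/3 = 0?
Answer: 900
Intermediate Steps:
z = 15 (z = 15 - 3*0 = 15 + 0 = 15)
((((j(-2, z) + 5) - 34) - (-36 + 16)) + 25)**2 = (((((-1 + 15) + 5) - 34) - (-36 + 16)) + 25)**2 = ((((14 + 5) - 34) - 1*(-20)) + 25)**2 = (((19 - 34) + 20) + 25)**2 = ((-15 + 20) + 25)**2 = (5 + 25)**2 = 30**2 = 900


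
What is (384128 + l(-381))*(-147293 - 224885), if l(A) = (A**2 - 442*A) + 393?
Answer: -259811506952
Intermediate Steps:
l(A) = 393 + A**2 - 442*A
(384128 + l(-381))*(-147293 - 224885) = (384128 + (393 + (-381)**2 - 442*(-381)))*(-147293 - 224885) = (384128 + (393 + 145161 + 168402))*(-372178) = (384128 + 313956)*(-372178) = 698084*(-372178) = -259811506952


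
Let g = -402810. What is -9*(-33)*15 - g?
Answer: 407265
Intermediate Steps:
-9*(-33)*15 - g = -9*(-33)*15 - 1*(-402810) = 297*15 + 402810 = 4455 + 402810 = 407265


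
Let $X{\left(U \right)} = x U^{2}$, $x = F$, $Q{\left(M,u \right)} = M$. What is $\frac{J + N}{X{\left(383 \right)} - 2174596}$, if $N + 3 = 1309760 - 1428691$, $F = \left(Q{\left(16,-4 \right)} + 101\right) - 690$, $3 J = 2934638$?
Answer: $- \frac{2577836}{258682179} \approx -0.0099653$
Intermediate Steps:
$J = \frac{2934638}{3}$ ($J = \frac{1}{3} \cdot 2934638 = \frac{2934638}{3} \approx 9.7821 \cdot 10^{5}$)
$F = -573$ ($F = \left(16 + 101\right) - 690 = 117 - 690 = -573$)
$x = -573$
$N = -118934$ ($N = -3 + \left(1309760 - 1428691\right) = -3 - 118931 = -118934$)
$X{\left(U \right)} = - 573 U^{2}$
$\frac{J + N}{X{\left(383 \right)} - 2174596} = \frac{\frac{2934638}{3} - 118934}{- 573 \cdot 383^{2} - 2174596} = \frac{2577836}{3 \left(\left(-573\right) 146689 - 2174596\right)} = \frac{2577836}{3 \left(-84052797 - 2174596\right)} = \frac{2577836}{3 \left(-86227393\right)} = \frac{2577836}{3} \left(- \frac{1}{86227393}\right) = - \frac{2577836}{258682179}$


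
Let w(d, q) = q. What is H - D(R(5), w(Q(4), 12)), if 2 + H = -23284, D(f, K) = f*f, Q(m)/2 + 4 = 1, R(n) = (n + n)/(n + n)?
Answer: -23287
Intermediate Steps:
R(n) = 1 (R(n) = (2*n)/((2*n)) = (2*n)*(1/(2*n)) = 1)
Q(m) = -6 (Q(m) = -8 + 2*1 = -8 + 2 = -6)
D(f, K) = f²
H = -23286 (H = -2 - 23284 = -23286)
H - D(R(5), w(Q(4), 12)) = -23286 - 1*1² = -23286 - 1*1 = -23286 - 1 = -23287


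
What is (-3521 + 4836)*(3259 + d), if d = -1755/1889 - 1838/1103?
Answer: 8922192294390/2083567 ≈ 4.2822e+6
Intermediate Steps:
d = -5407747/2083567 (d = -1755*1/1889 - 1838*1/1103 = -1755/1889 - 1838/1103 = -5407747/2083567 ≈ -2.5954)
(-3521 + 4836)*(3259 + d) = (-3521 + 4836)*(3259 - 5407747/2083567) = 1315*(6784937106/2083567) = 8922192294390/2083567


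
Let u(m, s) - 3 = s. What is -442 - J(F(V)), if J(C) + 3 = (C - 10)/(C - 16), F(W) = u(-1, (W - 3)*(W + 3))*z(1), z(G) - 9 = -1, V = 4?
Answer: -14083/32 ≈ -440.09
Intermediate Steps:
u(m, s) = 3 + s
z(G) = 8 (z(G) = 9 - 1 = 8)
F(W) = 24 + 8*(-3 + W)*(3 + W) (F(W) = (3 + (W - 3)*(W + 3))*8 = (3 + (-3 + W)*(3 + W))*8 = 24 + 8*(-3 + W)*(3 + W))
J(C) = -3 + (-10 + C)/(-16 + C) (J(C) = -3 + (C - 10)/(C - 16) = -3 + (-10 + C)/(-16 + C))
-442 - J(F(V)) = -442 - 2*(19 - (-48 + 8*4²))/(-16 + (-48 + 8*4²)) = -442 - 2*(19 - (-48 + 8*16))/(-16 + (-48 + 8*16)) = -442 - 2*(19 - (-48 + 128))/(-16 + (-48 + 128)) = -442 - 2*(19 - 1*80)/(-16 + 80) = -442 - 2*(19 - 80)/64 = -442 - 2*(-61)/64 = -442 - 1*(-61/32) = -442 + 61/32 = -14083/32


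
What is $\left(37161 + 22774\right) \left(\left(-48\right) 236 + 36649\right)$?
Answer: $1517614135$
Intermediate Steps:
$\left(37161 + 22774\right) \left(\left(-48\right) 236 + 36649\right) = 59935 \left(-11328 + 36649\right) = 59935 \cdot 25321 = 1517614135$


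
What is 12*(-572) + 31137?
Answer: 24273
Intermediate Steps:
12*(-572) + 31137 = -6864 + 31137 = 24273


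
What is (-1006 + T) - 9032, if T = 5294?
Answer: -4744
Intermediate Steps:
(-1006 + T) - 9032 = (-1006 + 5294) - 9032 = 4288 - 9032 = -4744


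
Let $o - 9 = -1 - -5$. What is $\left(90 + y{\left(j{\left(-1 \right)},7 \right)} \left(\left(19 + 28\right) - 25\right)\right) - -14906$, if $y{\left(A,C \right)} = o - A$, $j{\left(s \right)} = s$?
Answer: $15304$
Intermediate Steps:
$o = 13$ ($o = 9 - -4 = 9 + \left(-1 + 5\right) = 9 + 4 = 13$)
$y{\left(A,C \right)} = 13 - A$
$\left(90 + y{\left(j{\left(-1 \right)},7 \right)} \left(\left(19 + 28\right) - 25\right)\right) - -14906 = \left(90 + \left(13 - -1\right) \left(\left(19 + 28\right) - 25\right)\right) - -14906 = \left(90 + \left(13 + 1\right) \left(47 - 25\right)\right) + 14906 = \left(90 + 14 \cdot 22\right) + 14906 = \left(90 + 308\right) + 14906 = 398 + 14906 = 15304$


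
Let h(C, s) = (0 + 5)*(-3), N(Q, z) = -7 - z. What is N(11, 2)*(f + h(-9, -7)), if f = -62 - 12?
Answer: 801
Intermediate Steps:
f = -74
h(C, s) = -15 (h(C, s) = 5*(-3) = -15)
N(11, 2)*(f + h(-9, -7)) = (-7 - 1*2)*(-74 - 15) = (-7 - 2)*(-89) = -9*(-89) = 801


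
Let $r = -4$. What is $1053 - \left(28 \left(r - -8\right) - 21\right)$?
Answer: $962$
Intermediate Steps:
$1053 - \left(28 \left(r - -8\right) - 21\right) = 1053 - \left(28 \left(-4 - -8\right) - 21\right) = 1053 - \left(28 \left(-4 + 8\right) - 21\right) = 1053 - \left(28 \cdot 4 - 21\right) = 1053 - \left(112 - 21\right) = 1053 - 91 = 962$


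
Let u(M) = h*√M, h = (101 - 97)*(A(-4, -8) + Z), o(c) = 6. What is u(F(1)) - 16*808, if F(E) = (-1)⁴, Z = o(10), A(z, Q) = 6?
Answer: -12880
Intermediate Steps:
Z = 6
F(E) = 1
h = 48 (h = (101 - 97)*(6 + 6) = 4*12 = 48)
u(M) = 48*√M
u(F(1)) - 16*808 = 48*√1 - 16*808 = 48*1 - 1*12928 = 48 - 12928 = -12880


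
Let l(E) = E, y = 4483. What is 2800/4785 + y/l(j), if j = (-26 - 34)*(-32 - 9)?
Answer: 629759/261580 ≈ 2.4075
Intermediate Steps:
j = 2460 (j = -60*(-41) = 2460)
2800/4785 + y/l(j) = 2800/4785 + 4483/2460 = 2800*(1/4785) + 4483*(1/2460) = 560/957 + 4483/2460 = 629759/261580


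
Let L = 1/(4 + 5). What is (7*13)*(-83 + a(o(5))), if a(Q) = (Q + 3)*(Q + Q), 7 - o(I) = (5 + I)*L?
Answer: 159887/81 ≈ 1973.9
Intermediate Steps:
L = 1/9 ≈ 0.11111
o(I) = 58/9 - I/9 (o(I) = 7 - (5 + I)/9 = 7 - (5/9 + I/9) = 7 + (-5/9 - I/9) = 58/9 - I/9)
a(Q) = 2*Q*(3 + Q) (a(Q) = (3 + Q)*(2*Q) = 2*Q*(3 + Q))
(7*13)*(-83 + a(o(5))) = (7*13)*(-83 + 2*(58/9 - 1/9*5)*(3 + (58/9 - 1/9*5))) = 91*(-83 + 2*(58/9 - 5/9)*(3 + (58/9 - 5/9))) = 91*(-83 + 2*(53/9)*(3 + 53/9)) = 91*(-83 + 2*(53/9)*(80/9)) = 91*(-83 + 8480/81) = 91*(1757/81) = 159887/81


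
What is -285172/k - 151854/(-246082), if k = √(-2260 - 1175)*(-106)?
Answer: 75927/123041 - 142586*I*√3435/182055 ≈ 0.61709 - 45.903*I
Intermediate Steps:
k = -106*I*√3435 (k = √(-3435)*(-106) = (I*√3435)*(-106) = -106*I*√3435 ≈ -6212.5*I)
-285172/k - 151854/(-246082) = -285172*I*√3435/364110 - 151854/(-246082) = -142586*I*√3435/182055 - 151854*(-1/246082) = -142586*I*√3435/182055 + 75927/123041 = 75927/123041 - 142586*I*√3435/182055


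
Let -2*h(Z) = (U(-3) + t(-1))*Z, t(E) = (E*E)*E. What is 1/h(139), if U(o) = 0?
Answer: 2/139 ≈ 0.014388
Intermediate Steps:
t(E) = E**3 (t(E) = E**2*E = E**3)
h(Z) = Z/2 (h(Z) = -(0 + (-1)**3)*Z/2 = -(0 - 1)*Z/2 = -(-1)*Z/2 = Z/2)
1/h(139) = 1/((1/2)*139) = 1/(139/2) = 2/139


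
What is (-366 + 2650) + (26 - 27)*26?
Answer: 2258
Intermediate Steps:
(-366 + 2650) + (26 - 27)*26 = 2284 - 1*26 = 2284 - 26 = 2258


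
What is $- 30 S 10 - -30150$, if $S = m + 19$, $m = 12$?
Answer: $20850$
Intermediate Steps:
$S = 31$ ($S = 12 + 19 = 31$)
$- 30 S 10 - -30150 = \left(-30\right) 31 \cdot 10 - -30150 = \left(-930\right) 10 + 30150 = -9300 + 30150 = 20850$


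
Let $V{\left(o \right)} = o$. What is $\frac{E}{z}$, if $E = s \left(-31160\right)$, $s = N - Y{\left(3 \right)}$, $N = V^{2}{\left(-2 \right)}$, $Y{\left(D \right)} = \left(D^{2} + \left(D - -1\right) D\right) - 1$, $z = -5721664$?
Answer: $- \frac{7790}{89401} \approx -0.087135$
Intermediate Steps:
$Y{\left(D \right)} = -1 + D^{2} + D \left(1 + D\right)$ ($Y{\left(D \right)} = \left(D^{2} + \left(D + 1\right) D\right) - 1 = \left(D^{2} + \left(1 + D\right) D\right) - 1 = \left(D^{2} + D \left(1 + D\right)\right) - 1 = -1 + D^{2} + D \left(1 + D\right)$)
$N = 4$ ($N = \left(-2\right)^{2} = 4$)
$s = -16$ ($s = 4 - \left(-1 + 3 + 2 \cdot 3^{2}\right) = 4 - \left(-1 + 3 + 2 \cdot 9\right) = 4 - \left(-1 + 3 + 18\right) = 4 - 20 = -16$)
$E = 498560$ ($E = \left(-16\right) \left(-31160\right) = 498560$)
$\frac{E}{z} = \frac{498560}{-5721664} = 498560 \left(- \frac{1}{5721664}\right) = - \frac{7790}{89401}$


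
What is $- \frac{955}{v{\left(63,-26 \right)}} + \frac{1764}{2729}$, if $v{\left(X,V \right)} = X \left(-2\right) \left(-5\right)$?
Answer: $- \frac{298975}{343854} \approx -0.86948$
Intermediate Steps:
$v{\left(X,V \right)} = 10 X$ ($v{\left(X,V \right)} = - 2 X \left(-5\right) = 10 X$)
$- \frac{955}{v{\left(63,-26 \right)}} + \frac{1764}{2729} = - \frac{955}{10 \cdot 63} + \frac{1764}{2729} = - \frac{955}{630} + 1764 \cdot \frac{1}{2729} = \left(-955\right) \frac{1}{630} + \frac{1764}{2729} = - \frac{191}{126} + \frac{1764}{2729} = - \frac{298975}{343854}$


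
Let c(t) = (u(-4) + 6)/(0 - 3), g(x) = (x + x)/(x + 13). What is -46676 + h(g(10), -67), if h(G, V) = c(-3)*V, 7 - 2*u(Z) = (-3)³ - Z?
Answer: -46207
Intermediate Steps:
u(Z) = 17 + Z/2 (u(Z) = 7/2 - ((-3)³ - Z)/2 = 7/2 - (-27 - Z)/2 = 7/2 + (27/2 + Z/2) = 17 + Z/2)
g(x) = 2*x/(13 + x) (g(x) = (2*x)/(13 + x) = 2*x/(13 + x))
c(t) = -7 (c(t) = ((17 + (½)*(-4)) + 6)/(0 - 3) = ((17 - 2) + 6)/(-3) = (15 + 6)*(-⅓) = 21*(-⅓) = -7)
h(G, V) = -7*V
-46676 + h(g(10), -67) = -46676 - 7*(-67) = -46676 + 469 = -46207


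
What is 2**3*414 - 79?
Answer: 3233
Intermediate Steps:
2**3*414 - 79 = 8*414 - 79 = 3312 - 79 = 3233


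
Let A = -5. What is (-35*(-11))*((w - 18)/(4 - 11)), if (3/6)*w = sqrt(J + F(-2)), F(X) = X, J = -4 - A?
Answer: 990 - 110*I ≈ 990.0 - 110.0*I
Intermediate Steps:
J = 1 (J = -4 - 1*(-5) = -4 + 5 = 1)
w = 2*I (w = 2*sqrt(1 - 2) = 2*sqrt(-1) = 2*I ≈ 2.0*I)
(-35*(-11))*((w - 18)/(4 - 11)) = (-35*(-11))*((2*I - 18)/(4 - 11)) = 385*((-18 + 2*I)/(-7)) = 385*((-18 + 2*I)*(-1/7)) = 385*(18/7 - 2*I/7) = 990 - 110*I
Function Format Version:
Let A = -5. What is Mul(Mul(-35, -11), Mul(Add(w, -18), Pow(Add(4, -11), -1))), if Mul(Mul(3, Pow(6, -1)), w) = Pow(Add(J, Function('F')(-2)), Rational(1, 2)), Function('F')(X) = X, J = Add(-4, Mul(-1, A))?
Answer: Add(990, Mul(-110, I)) ≈ Add(990.00, Mul(-110.00, I))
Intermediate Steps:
J = 1 (J = Add(-4, Mul(-1, -5)) = Add(-4, 5) = 1)
w = Mul(2, I) (w = Mul(2, Pow(Add(1, -2), Rational(1, 2))) = Mul(2, Pow(-1, Rational(1, 2))) = Mul(2, I) ≈ Mul(2.0000, I))
Mul(Mul(-35, -11), Mul(Add(w, -18), Pow(Add(4, -11), -1))) = Mul(Mul(-35, -11), Mul(Add(Mul(2, I), -18), Pow(Add(4, -11), -1))) = Mul(385, Mul(Add(-18, Mul(2, I)), Pow(-7, -1))) = Mul(385, Mul(Add(-18, Mul(2, I)), Rational(-1, 7))) = Mul(385, Add(Rational(18, 7), Mul(Rational(-2, 7), I))) = Add(990, Mul(-110, I))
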